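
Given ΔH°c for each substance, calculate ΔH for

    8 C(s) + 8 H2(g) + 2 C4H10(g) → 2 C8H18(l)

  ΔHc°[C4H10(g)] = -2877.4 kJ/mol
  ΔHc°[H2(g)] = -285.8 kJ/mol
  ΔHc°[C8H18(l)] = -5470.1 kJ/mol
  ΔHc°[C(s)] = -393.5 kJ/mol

ΔH = -249.0 kJ/mol

With combustion enthalpies, reactants minus products:
= [8·(-393.5) + 8·(-285.8) + 2·(-2877.4)] − [2·(-5470.1)]
= -249.0 kJ/mol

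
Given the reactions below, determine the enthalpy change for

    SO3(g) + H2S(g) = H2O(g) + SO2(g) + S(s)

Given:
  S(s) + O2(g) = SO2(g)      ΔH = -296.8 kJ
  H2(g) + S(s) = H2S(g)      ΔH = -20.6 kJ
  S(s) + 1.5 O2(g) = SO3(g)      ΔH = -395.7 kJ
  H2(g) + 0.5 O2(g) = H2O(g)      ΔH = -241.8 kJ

equation 1 as written: -296.8 kJ
equation 2 reversed: +20.6 kJ
equation 3 reversed: +395.7 kJ
equation 4 as written: -241.8 kJ
ΔH = (1)·(-296.8) + (-1)·(-20.6) + (-1)·(-395.7) + (1)·(-241.8) = -122.3 kJ

ΔH = -122.3 kJ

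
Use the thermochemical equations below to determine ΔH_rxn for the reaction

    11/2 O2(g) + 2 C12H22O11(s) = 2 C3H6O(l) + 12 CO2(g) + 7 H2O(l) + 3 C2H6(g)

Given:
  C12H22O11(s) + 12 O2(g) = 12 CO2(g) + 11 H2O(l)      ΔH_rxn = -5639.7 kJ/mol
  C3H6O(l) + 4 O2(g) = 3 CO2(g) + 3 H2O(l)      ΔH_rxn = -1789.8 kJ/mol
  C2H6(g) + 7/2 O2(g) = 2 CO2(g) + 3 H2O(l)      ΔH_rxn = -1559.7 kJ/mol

ΔH_rxn = -3020.7 kJ/mol

equation 1 × 2: (2)·(-5639.7) = -11279.4 kJ/mol
equation 2 reversed and × 2: (-2)·(-1789.8) = +3579.6 kJ/mol
equation 3 reversed and × 3: (-3)·(-1559.7) = +4679.1 kJ/mol
ΔH_rxn = (2)·(-5639.7) + (-2)·(-1789.8) + (-3)·(-1559.7) = -3020.7 kJ/mol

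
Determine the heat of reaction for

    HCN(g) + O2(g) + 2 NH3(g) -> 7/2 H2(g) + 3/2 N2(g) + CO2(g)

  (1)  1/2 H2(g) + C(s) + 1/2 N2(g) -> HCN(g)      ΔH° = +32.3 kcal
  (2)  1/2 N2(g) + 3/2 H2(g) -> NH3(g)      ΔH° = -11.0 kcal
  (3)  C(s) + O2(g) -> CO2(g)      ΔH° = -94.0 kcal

(1) reversed (HCN(g) must end up as a reactant): -32.3 kcal
(2) reversed and × 2 (NH3(g) must end up as a reactant; scale by 2 for the 2 NH3(g)): (-2)·(-11.0) = +22.0 kcal
(3) as written (CO2(g) already on the product side): -94.0 kcal
ΔH° = (-1)·(+32.3) + (-2)·(-11.0) + (1)·(-94.0) = -104.3 kcal

ΔH° = -104.3 kcal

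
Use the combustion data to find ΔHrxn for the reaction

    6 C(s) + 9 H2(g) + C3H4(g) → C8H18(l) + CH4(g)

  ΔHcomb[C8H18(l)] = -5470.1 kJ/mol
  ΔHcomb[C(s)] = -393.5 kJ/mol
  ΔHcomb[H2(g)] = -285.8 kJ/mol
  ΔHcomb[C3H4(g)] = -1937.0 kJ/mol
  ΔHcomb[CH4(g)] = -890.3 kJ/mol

Using ΔH = Σ nΔHc°(reactants) − Σ nΔHc°(products):
= [6·(-393.5) + 9·(-285.8) + 1·(-1937.0)] − [1·(-5470.1) + 1·(-890.3)]
= -509.8 kJ/mol

ΔHrxn = -509.8 kJ/mol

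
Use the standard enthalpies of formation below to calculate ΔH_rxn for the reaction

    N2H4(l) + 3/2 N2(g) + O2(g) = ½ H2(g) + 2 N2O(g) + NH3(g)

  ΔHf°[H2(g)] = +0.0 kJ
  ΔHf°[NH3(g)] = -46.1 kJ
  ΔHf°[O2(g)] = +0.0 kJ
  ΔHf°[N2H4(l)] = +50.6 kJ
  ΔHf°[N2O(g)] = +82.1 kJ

ΔH°rxn = Σ nΔHf°(products) − Σ nΔHf°(reactants).
Products: 1/2·(+0.0) + 2·(+82.1) + 1·(-46.1) = +118.1
Reactants: 1·(+50.6) + 3/2·(+0.0) + 1·(+0.0) = +50.6
ΔH_rxn = (+118.1) − (+50.6) = 67.5 kJ

ΔH_rxn = 67.5 kJ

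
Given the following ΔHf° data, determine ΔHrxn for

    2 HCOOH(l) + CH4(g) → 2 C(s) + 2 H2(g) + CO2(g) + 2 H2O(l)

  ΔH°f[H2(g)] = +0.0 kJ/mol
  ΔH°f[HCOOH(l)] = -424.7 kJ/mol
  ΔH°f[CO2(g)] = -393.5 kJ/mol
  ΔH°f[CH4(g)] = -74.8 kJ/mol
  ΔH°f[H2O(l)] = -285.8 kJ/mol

ΔHrxn = -40.9 kJ/mol

ΔH°rxn = Σ nΔHf°(products) − Σ nΔHf°(reactants).
Products: 2·(+0.0) + 2·(+0.0) + 1·(-393.5) + 2·(-285.8) = -965.1
Reactants: 2·(-424.7) + 1·(-74.8) = -924.2
ΔHrxn = (-965.1) − (-924.2) = -40.9 kJ/mol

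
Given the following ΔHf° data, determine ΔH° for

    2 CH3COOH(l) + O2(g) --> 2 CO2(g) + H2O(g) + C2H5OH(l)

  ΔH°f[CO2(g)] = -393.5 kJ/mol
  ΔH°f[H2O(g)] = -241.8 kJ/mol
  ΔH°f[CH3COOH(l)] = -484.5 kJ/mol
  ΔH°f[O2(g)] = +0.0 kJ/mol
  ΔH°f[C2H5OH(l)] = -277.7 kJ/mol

Products: 2·(-393.5) + 1·(-241.8) + 1·(-277.7) = -1306.5
Reactants: 2·(-484.5) + 1·(+0.0) = -969.0
ΔH° = (-1306.5) − (-969.0) = -337.5 kJ/mol

ΔH° = -337.5 kJ/mol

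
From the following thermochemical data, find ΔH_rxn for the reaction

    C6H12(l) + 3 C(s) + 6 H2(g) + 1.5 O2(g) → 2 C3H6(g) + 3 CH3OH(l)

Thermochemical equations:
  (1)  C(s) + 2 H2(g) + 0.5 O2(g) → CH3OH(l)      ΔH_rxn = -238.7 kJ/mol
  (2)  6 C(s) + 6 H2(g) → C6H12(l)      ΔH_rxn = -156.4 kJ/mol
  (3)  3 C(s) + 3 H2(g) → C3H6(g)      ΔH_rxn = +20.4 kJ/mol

(1) × 3 (scale by 3 for the 3 CH3OH(l)): (3)·(-238.7) = -716.1 kJ/mol
(2) reversed (reverse to put C6H12(l) on the reactant side): +156.4 kJ/mol
(3) × 2 (scale by 2 for the 2 C3H6(g)): (2)·(+20.4) = +40.8 kJ/mol
ΔH_rxn = (3)·(-238.7) + (-1)·(-156.4) + (2)·(+20.4) = -518.9 kJ/mol

ΔH_rxn = -518.9 kJ/mol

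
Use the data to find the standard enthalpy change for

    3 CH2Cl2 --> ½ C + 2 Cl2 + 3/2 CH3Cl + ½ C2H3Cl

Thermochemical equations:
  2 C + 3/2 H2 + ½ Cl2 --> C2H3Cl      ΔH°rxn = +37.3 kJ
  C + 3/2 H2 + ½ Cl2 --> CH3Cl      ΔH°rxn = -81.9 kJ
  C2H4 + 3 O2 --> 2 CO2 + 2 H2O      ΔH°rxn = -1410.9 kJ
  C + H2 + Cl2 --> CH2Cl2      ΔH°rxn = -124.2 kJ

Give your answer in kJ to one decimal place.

equation 1 × 1/2: (1/2)·(+37.3) = +18.65 kJ
equation 2 × 3/2: (3/2)·(-81.9) = -122.85 kJ
equation 3: not needed.
equation 4 reversed and × 3: (-3)·(-124.2) = +372.6 kJ
By Hess's law, ΔH°rxn = (1/2)·(+37.3) + (3/2)·(-81.9) + (-3)·(-124.2) = 268.4 kJ

ΔH°rxn = 268.4 kJ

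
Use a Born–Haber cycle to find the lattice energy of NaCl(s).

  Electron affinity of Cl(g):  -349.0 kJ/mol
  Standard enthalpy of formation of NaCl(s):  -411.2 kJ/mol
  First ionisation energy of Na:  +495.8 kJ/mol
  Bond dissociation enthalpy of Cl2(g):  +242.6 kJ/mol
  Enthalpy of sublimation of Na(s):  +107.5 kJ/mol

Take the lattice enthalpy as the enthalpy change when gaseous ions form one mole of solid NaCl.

ΔHf° = 1·ΔHsub + 1·(ΣIE) + 1/2·D(Cl2) + 1·EA + U
-411.2 = 1·(+107.5) + 1·(+495.8) + 1/2·(+242.6) + 1·(-349.0) + U
U = -411.2 − (+375.6) = -786.8 kJ/mol

U = -786.8 kJ/mol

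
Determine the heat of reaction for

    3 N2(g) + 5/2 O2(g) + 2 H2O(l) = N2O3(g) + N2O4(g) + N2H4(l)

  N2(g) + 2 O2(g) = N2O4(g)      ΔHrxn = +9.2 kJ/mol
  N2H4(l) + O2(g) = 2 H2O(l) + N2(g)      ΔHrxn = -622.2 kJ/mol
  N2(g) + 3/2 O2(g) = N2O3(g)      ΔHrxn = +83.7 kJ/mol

equation 1 as written: +9.2 kJ/mol
equation 2 reversed: +622.2 kJ/mol
equation 3 as written: +83.7 kJ/mol
By Hess's law, ΔHrxn = (+9.2) + (+622.2) + (+83.7) = 715.1 kJ/mol

ΔHrxn = 715.1 kJ/mol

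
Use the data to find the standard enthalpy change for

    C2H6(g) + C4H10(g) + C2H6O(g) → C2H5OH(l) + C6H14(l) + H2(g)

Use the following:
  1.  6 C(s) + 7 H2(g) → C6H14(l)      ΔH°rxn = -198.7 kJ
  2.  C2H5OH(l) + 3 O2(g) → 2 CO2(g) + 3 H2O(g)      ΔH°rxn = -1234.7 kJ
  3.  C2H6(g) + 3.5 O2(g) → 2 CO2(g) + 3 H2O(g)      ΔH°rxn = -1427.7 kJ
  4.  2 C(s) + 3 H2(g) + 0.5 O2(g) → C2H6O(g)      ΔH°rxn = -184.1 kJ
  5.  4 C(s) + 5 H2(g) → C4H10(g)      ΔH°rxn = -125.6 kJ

eq. 1 as written (C6H14(l) already on the product side): -198.7 kJ
eq. 2 reversed (reverse to put C2H5OH(l) on the product side): +1234.7 kJ
eq. 3 as written (C2H6(g) already on the reactant side): -1427.7 kJ
eq. 4 reversed (reverse to put C2H6O(g) on the reactant side): +184.1 kJ
eq. 5 reversed (C4H10(g) must end up as a reactant): +125.6 kJ
ΔH°rxn = (-198.7) + (+1234.7) + (-1427.7) + (+184.1) + (+125.6) = -82.0 kJ

ΔH°rxn = -82.0 kJ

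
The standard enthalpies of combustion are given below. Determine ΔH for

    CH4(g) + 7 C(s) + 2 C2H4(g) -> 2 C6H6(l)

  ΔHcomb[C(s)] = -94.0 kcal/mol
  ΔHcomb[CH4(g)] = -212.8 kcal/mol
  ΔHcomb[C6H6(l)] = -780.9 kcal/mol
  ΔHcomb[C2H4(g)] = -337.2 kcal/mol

With combustion enthalpies, reactants minus products:
= [1·(-212.8) + 7·(-94.0) + 2·(-337.2)] − [2·(-780.9)]
= 16.6 kcal/mol

ΔH = 16.6 kcal/mol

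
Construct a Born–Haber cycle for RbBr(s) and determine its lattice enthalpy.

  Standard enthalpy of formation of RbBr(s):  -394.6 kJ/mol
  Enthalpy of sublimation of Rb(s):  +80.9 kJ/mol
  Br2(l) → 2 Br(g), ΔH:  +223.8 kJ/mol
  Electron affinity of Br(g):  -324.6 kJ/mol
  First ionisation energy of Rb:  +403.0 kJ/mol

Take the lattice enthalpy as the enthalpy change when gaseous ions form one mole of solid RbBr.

U = -665.8 kJ/mol

ΔHf° = 1·ΔHsub + 1·(ΣIE) + 1/2·D(Br2) + 1·EA + U
-394.6 = 1·(+80.9) + 1·(+403.0) + 1/2·(+223.8) + 1·(-324.6) + U
U = -394.6 − (+271.2) = -665.8 kJ/mol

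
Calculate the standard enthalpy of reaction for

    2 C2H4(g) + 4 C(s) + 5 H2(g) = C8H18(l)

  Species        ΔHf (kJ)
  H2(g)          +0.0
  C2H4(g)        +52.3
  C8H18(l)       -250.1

Products: 1·(-250.1) = -250.1
Reactants: 2·(+52.3) + 4·(+0.0) + 5·(+0.0) = +104.6
ΔH° = (-250.1) − (+104.6) = -354.7 kJ

ΔH° = -354.7 kJ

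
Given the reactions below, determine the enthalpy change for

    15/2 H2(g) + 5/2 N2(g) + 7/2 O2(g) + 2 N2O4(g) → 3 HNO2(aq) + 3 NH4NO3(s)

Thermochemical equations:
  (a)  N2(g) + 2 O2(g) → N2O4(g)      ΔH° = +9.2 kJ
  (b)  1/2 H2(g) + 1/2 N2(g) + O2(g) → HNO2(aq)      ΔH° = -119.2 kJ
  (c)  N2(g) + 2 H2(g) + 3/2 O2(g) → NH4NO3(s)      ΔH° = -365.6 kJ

(a) reversed and × 2: (-2)·(+9.2) = -18.4 kJ
(b) × 3: (3)·(-119.2) = -357.6 kJ
(c) × 3: (3)·(-365.6) = -1096.8 kJ
ΔH° = (-18.4) + (-357.6) + (-1096.8) = -1472.8 kJ

ΔH° = -1472.8 kJ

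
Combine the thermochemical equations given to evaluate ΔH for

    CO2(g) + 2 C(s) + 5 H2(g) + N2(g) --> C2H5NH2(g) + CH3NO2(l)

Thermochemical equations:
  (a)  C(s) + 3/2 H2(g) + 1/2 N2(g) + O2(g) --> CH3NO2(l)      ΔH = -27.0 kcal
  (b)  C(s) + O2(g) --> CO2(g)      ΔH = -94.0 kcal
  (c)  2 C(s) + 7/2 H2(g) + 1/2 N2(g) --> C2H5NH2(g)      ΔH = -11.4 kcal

ΔH = 55.6 kcal

(a) as written: -27.0 kcal
(b) reversed: +94.0 kcal
(c) as written: -11.4 kcal
ΔH = (-27.0) + (+94.0) + (-11.4) = 55.6 kcal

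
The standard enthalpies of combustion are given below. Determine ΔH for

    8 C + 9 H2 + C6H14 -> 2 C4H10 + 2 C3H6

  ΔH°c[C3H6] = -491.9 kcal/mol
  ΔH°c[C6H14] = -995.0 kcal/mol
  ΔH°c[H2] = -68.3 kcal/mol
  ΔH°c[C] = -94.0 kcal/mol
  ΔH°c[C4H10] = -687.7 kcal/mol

With combustion enthalpies, reactants minus products:
= [8·(-94.0) + 9·(-68.3) + 1·(-995.0)] − [2·(-687.7) + 2·(-491.9)]
= -2.5 kcal/mol

ΔH = -2.5 kcal/mol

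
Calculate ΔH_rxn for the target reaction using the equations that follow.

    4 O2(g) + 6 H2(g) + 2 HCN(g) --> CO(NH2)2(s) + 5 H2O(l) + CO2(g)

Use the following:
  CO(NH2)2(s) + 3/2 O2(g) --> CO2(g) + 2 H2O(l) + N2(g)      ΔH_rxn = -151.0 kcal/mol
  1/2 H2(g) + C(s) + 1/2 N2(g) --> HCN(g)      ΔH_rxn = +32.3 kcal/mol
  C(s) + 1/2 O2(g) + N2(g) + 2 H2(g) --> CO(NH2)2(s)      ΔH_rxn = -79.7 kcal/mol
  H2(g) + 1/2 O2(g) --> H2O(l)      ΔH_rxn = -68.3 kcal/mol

equation 1 as written: -151.0 kcal/mol
equation 2 reversed and × 2: (-2)·(+32.3) = -64.6 kcal/mol
equation 3 × 2: (2)·(-79.7) = -159.4 kcal/mol
equation 4 × 3: (3)·(-68.3) = -204.9 kcal/mol
Since enthalpy is a state function, ΔH_rxn = (-151.0) + (-64.6) + (-159.4) + (-204.9) = -579.9 kcal/mol

ΔH_rxn = -579.9 kcal/mol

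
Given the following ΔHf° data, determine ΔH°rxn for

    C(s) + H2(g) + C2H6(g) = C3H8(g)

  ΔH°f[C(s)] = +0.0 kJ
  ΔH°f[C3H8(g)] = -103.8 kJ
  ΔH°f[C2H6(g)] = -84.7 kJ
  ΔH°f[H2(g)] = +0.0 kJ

ΔH°rxn = -19.1 kJ

Products: 1·(-103.8) = -103.8
Reactants: 1·(+0.0) + 1·(+0.0) + 1·(-84.7) = -84.7
ΔH°rxn = (-103.8) − (-84.7) = -19.1 kJ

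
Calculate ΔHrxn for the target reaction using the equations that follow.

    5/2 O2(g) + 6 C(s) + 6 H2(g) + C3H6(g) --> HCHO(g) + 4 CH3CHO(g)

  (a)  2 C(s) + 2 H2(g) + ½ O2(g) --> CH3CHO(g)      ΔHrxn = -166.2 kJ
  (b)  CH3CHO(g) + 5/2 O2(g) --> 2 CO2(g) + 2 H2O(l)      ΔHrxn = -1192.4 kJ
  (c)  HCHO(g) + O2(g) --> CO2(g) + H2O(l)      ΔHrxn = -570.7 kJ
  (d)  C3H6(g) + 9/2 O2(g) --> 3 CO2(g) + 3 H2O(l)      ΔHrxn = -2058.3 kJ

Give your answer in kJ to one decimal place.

(a) × 3: (3)·(-166.2) = -498.6 kJ
(b) reversed: +1192.4 kJ
(c) reversed: +570.7 kJ
(d) as written: -2058.3 kJ
ΔHrxn = (3)·(-166.2) + (-1)·(-1192.4) + (-1)·(-570.7) + (1)·(-2058.3) = -793.8 kJ

ΔHrxn = -793.8 kJ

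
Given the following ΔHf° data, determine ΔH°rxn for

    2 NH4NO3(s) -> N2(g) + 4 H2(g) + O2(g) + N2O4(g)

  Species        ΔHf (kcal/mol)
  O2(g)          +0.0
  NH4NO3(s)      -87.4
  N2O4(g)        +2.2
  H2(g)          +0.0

Products: 1·(+0.0) + 4·(+0.0) + 1·(+0.0) + 1·(+2.2) = +2.2
Reactants: 2·(-87.4) = -174.8
ΔH°rxn = (+2.2) − (-174.8) = 177.0 kcal/mol

ΔH°rxn = 177.0 kcal/mol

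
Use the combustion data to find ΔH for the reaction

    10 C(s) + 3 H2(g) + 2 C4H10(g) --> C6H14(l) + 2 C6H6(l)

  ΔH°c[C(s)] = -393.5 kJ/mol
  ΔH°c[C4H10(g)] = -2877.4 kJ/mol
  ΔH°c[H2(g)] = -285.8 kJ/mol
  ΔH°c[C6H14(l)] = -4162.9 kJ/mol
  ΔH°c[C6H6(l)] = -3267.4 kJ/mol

ΔH = 150.5 kJ/mol

With combustion enthalpies, reactants minus products:
= [10·(-393.5) + 3·(-285.8) + 2·(-2877.4)] − [1·(-4162.9) + 2·(-3267.4)]
= 150.5 kJ/mol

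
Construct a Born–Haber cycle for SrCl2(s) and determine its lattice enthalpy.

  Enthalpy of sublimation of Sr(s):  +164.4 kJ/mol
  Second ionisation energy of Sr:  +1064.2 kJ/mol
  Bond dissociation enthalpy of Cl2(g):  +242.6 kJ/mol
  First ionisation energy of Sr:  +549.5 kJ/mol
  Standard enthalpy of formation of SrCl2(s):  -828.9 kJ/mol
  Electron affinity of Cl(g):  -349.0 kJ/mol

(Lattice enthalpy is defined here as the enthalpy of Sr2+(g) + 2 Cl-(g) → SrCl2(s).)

ΔHf° = 1·ΔHsub + 1·(ΣIE) + 1·D(Cl2) + 2·EA + U
-828.9 = 1·(+164.4) + 1·(+1613.7) + 1·(+242.6) + 2·(-349.0) + U
U = -828.9 − (+1322.7) = -2151.6 kJ/mol

U = -2151.6 kJ/mol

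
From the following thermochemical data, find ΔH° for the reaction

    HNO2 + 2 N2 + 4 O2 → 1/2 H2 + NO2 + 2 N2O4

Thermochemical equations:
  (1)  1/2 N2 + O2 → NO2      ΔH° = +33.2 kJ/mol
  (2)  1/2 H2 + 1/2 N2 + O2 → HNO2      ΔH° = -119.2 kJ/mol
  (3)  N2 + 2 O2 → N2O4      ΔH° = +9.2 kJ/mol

ΔH° = 170.8 kJ/mol

(1) as written (NO2 already on the product side): +33.2 kJ/mol
(2) reversed (HNO2 must end up as a reactant): +119.2 kJ/mol
(3) × 2 (scale by 2 for the 2 N2O4): (2)·(+9.2) = +18.4 kJ/mol
ΔH° = (+33.2) + (+119.2) + (+18.4) = 170.8 kJ/mol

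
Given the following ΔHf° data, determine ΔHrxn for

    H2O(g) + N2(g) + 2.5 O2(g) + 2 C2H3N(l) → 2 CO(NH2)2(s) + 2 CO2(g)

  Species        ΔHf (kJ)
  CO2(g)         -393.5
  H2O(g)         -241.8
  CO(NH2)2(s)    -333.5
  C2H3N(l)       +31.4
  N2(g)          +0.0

ΔH°rxn = Σ nΔHf°(products) − Σ nΔHf°(reactants).
Products: 2·(-333.5) + 2·(-393.5) = -1454.0
Reactants: 1·(-241.8) + 1·(+0.0) + 5/2·(+0.0) + 2·(+31.4) = -179.0
ΔHrxn = (-1454.0) − (-179.0) = -1275.0 kJ

ΔHrxn = -1275.0 kJ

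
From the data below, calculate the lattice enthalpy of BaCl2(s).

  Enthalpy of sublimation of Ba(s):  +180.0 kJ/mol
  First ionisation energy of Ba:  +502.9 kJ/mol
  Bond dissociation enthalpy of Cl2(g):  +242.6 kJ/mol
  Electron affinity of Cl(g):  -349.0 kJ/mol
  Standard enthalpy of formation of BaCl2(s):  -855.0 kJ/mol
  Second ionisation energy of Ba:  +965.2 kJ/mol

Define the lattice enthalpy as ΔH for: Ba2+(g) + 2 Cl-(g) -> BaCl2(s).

U = -2047.7 kJ/mol

ΔHf° = 1·ΔHsub + 1·(ΣIE) + 1·D(Cl2) + 2·EA + U
-855.0 = 1·(+180.0) + 1·(+1468.1) + 1·(+242.6) + 2·(-349.0) + U
U = -855.0 − (+1192.7) = -2047.7 kJ/mol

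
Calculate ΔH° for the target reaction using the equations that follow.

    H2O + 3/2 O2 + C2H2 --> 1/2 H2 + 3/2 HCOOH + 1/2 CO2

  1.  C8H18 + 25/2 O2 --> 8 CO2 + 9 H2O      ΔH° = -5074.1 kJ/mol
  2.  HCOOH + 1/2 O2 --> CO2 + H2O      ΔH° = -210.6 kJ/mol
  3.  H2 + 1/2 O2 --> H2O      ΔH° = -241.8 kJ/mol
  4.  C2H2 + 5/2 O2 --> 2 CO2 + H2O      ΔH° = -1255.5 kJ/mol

ΔH° = -818.7 kJ/mol

eq. 1: not needed (C8H18 appears nowhere else).
eq. 2 reversed and × 3/2 (reverse to put HCOOH on the product side; ×3/2 to match 3/2 HCOOH in the target): (-3/2)·(-210.6) = +315.9 kJ/mol
eq. 3 reversed and × 1/2 (reverse to put H2 on the product side; ×1/2 to match 1/2 H2 in the target): (-1/2)·(-241.8) = +120.9 kJ/mol
eq. 4 as written (C2H2 already on the reactant side): -1255.5 kJ/mol
Summing the manipulated equations, ΔH° = (+315.9) + (+120.9) + (-1255.5) = -818.7 kJ/mol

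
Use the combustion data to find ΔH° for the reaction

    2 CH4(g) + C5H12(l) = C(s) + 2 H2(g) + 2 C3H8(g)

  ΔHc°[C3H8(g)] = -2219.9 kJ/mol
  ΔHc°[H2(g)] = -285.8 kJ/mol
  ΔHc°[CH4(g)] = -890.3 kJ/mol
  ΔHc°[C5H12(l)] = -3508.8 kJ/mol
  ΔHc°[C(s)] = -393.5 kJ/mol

ΔH° = 115.5 kJ/mol

With combustion enthalpies, reactants minus products:
= [2·(-890.3) + 1·(-3508.8)] − [1·(-393.5) + 2·(-285.8) + 2·(-2219.9)]
= 115.5 kJ/mol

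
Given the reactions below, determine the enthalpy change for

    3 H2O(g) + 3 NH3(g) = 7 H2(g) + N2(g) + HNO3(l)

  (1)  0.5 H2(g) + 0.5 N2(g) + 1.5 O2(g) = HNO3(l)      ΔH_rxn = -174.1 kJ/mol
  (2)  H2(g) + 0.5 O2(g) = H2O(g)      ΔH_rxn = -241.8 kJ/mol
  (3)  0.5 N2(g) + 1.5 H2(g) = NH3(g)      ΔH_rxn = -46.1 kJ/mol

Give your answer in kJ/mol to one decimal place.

ΔH_rxn = 689.6 kJ/mol

(1) as written: -174.1 kJ/mol
(2) reversed and × 3: (-3)·(-241.8) = +725.4 kJ/mol
(3) reversed and × 3: (-3)·(-46.1) = +138.3 kJ/mol
Summing the manipulated equations, ΔH_rxn = (1)·(-174.1) + (-3)·(-241.8) + (-3)·(-46.1) = 689.6 kJ/mol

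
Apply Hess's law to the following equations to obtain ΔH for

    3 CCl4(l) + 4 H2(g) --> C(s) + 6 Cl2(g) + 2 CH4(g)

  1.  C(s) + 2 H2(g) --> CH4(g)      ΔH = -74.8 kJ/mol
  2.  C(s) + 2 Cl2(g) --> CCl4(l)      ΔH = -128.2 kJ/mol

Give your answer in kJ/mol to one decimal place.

eq. 1 × 2: (2)·(-74.8) = -149.6 kJ/mol
eq. 2 reversed and × 3: (-3)·(-128.2) = +384.6 kJ/mol
Summing the manipulated equations, ΔH = (-149.6) + (+384.6) = 235.0 kJ/mol

ΔH = 235.0 kJ/mol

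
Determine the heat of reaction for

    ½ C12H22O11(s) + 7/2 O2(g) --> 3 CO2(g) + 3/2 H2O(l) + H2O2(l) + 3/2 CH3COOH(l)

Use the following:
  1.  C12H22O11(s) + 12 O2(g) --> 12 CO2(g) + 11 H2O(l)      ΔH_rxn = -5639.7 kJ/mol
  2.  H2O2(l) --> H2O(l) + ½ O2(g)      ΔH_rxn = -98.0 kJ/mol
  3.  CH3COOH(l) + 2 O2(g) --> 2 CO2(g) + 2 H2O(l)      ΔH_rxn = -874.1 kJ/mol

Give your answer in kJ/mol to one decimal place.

ΔH_rxn = -1410.7 kJ/mol

eq. 1 × 1/2 (scale by 1/2 for the 1/2 C12H22O11(s)): (1/2)·(-5639.7) = -2819.85 kJ/mol
eq. 2 reversed (H2O2(l) must end up as a product): +98.0 kJ/mol
eq. 3 reversed and × 3/2 (CH3COOH(l) must end up as a product; scale by 3/2 for the 3/2 CH3COOH(l)): (-3/2)·(-874.1) = +1311.15 kJ/mol
ΔH_rxn = (-2819.85) + (+98.0) + (+1311.15) = -1410.7 kJ/mol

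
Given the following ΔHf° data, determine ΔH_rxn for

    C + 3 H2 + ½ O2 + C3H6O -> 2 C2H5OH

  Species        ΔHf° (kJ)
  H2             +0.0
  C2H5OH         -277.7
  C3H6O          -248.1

ΔH_rxn = -307.3 kJ

Products: 2·(-277.7) = -555.4
Reactants: 1·(+0.0) + 3·(+0.0) + 1/2·(+0.0) + 1·(-248.1) = -248.1
ΔH_rxn = (-555.4) − (-248.1) = -307.3 kJ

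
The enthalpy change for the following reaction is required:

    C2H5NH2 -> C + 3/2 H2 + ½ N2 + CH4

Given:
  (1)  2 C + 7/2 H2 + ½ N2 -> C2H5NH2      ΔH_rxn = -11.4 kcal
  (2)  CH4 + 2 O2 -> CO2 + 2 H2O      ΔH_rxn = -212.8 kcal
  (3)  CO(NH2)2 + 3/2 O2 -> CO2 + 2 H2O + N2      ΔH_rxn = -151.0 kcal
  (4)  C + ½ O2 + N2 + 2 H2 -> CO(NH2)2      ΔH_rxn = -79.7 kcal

ΔH_rxn = -6.5 kcal

(1) reversed: +11.4 kcal
(2) reversed: +212.8 kcal
(3) as written: -151.0 kcal
(4) as written: -79.7 kcal
ΔH_rxn = (-1)·(-11.4) + (-1)·(-212.8) + (1)·(-151.0) + (1)·(-79.7) = -6.5 kcal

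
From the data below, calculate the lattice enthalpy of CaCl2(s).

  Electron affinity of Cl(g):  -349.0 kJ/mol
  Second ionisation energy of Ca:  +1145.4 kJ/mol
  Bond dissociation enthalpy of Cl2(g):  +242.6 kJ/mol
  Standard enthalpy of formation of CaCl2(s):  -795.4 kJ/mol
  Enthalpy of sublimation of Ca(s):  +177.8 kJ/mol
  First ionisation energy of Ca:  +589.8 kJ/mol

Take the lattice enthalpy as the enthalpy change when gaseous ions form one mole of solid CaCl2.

U = -2253.0 kJ/mol

ΔHf° = 1·ΔHsub + 1·(ΣIE) + 1·D(Cl2) + 2·EA + U
-795.4 = 1·(+177.8) + 1·(+1735.2) + 1·(+242.6) + 2·(-349.0) + U
U = -795.4 − (+1457.6) = -2253.0 kJ/mol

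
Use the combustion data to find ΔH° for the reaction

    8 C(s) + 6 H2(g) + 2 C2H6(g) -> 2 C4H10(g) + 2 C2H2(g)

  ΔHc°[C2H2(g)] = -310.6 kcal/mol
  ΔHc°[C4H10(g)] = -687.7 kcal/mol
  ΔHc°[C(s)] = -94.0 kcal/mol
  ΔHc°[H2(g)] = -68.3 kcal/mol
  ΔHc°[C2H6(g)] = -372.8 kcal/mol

With combustion enthalpies, reactants minus products:
= [8·(-94.0) + 6·(-68.3) + 2·(-372.8)] − [2·(-687.7) + 2·(-310.6)]
= 89.2 kcal/mol

ΔH° = 89.2 kcal/mol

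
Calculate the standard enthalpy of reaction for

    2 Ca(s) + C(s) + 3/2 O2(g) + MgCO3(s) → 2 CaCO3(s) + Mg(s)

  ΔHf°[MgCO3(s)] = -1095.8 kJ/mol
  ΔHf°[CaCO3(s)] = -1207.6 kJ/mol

ΔH° = -1319.4 kJ/mol

Products: 2·(-1207.6) + 1·(+0.0) = -2415.2
Reactants: 2·(+0.0) + 1·(+0.0) + 3/2·(+0.0) + 1·(-1095.8) = -1095.8
ΔH° = (-2415.2) − (-1095.8) = -1319.4 kJ/mol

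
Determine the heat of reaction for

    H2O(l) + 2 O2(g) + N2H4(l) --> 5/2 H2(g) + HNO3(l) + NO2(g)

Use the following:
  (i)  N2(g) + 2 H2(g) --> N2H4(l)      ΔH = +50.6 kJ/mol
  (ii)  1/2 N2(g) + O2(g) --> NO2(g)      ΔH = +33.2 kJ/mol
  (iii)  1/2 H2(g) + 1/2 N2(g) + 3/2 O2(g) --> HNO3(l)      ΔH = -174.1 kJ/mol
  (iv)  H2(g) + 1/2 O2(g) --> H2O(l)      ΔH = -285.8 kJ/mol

ΔH = 94.3 kJ/mol

(i) reversed (reverse to put N2H4(l) on the reactant side): -50.6 kJ/mol
(ii) as written (NO2(g) already on the product side): +33.2 kJ/mol
(iii) as written (HNO3(l) already on the product side): -174.1 kJ/mol
(iv) reversed (reverse to put H2O(l) on the reactant side): +285.8 kJ/mol
By Hess's law, ΔH = (-50.6) + (+33.2) + (-174.1) + (+285.8) = 94.3 kJ/mol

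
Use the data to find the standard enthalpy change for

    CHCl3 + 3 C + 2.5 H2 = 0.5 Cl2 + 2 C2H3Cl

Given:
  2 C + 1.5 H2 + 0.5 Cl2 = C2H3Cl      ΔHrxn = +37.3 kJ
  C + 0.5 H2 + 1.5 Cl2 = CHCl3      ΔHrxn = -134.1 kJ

equation 1 × 2: (2)·(+37.3) = +74.6 kJ
equation 2 reversed: +134.1 kJ
Combining the equations, ΔHrxn = (2)·(+37.3) + (-1)·(-134.1) = 208.7 kJ

ΔHrxn = 208.7 kJ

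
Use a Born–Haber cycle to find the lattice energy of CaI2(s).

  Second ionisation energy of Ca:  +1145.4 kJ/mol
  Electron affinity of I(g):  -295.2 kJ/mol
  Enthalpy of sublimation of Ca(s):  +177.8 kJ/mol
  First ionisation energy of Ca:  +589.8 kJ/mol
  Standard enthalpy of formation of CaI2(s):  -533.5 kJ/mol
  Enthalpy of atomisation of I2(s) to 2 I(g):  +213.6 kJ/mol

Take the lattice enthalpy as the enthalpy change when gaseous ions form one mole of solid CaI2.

U = -2069.7 kJ/mol

ΔHf° = 1·ΔHsub + 1·(ΣIE) + 1·D(I2) + 2·EA + U
-533.5 = 1·(+177.8) + 1·(+1735.2) + 1·(+213.6) + 2·(-295.2) + U
U = -533.5 − (+1536.2) = -2069.7 kJ/mol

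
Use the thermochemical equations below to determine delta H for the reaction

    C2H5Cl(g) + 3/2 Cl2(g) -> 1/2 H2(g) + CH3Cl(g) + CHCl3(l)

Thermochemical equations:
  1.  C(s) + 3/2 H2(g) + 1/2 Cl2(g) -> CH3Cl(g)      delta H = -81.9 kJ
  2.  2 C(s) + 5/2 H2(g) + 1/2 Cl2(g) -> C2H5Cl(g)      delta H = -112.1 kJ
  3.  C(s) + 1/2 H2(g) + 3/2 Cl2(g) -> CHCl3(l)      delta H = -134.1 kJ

eq. 1 as written: -81.9 kJ
eq. 2 reversed: +112.1 kJ
eq. 3 as written: -134.1 kJ
delta H = (1)·(-81.9) + (-1)·(-112.1) + (1)·(-134.1) = -103.9 kJ

delta H = -103.9 kJ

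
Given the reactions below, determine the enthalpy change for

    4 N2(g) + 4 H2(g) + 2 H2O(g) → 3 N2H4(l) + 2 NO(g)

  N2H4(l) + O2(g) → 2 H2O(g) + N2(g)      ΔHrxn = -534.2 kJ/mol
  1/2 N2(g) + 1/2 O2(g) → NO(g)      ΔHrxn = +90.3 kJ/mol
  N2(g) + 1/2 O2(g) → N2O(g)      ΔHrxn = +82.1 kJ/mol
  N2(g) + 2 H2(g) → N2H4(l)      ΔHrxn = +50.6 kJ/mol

equation 1 reversed: +534.2 kJ/mol
equation 2 × 2: (2)·(+90.3) = +180.6 kJ/mol
equation 3: not needed.
equation 4 × 2: (2)·(+50.6) = +101.2 kJ/mol
Combining the equations, ΔHrxn = (+534.2) + (+180.6) + (+101.2) = 816.0 kJ/mol

ΔHrxn = 816.0 kJ/mol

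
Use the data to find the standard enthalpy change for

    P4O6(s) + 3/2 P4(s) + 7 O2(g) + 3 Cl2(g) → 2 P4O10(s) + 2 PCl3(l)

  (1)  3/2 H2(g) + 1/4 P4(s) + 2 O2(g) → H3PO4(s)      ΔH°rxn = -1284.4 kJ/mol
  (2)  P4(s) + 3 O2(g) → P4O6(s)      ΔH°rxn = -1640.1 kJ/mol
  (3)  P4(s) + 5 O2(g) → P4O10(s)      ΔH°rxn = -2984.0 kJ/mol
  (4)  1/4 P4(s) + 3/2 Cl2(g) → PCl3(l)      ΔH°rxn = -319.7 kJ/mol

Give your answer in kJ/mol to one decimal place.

ΔH°rxn = -4967.3 kJ/mol

(1): not needed (H3PO4(s) appears nowhere else).
(2) reversed (reverse to put P4O6(s) on the reactant side): +1640.1 kJ/mol
(3) × 2 (scale by 2 for the 2 P4O10(s)): (2)·(-2984.0) = -5968.0 kJ/mol
(4) × 2 (scale by 2 for the 2 PCl3(l)): (2)·(-319.7) = -639.4 kJ/mol
Combining the equations, ΔH°rxn = (-1)·(-1640.1) + (2)·(-2984.0) + (2)·(-319.7) = -4967.3 kJ/mol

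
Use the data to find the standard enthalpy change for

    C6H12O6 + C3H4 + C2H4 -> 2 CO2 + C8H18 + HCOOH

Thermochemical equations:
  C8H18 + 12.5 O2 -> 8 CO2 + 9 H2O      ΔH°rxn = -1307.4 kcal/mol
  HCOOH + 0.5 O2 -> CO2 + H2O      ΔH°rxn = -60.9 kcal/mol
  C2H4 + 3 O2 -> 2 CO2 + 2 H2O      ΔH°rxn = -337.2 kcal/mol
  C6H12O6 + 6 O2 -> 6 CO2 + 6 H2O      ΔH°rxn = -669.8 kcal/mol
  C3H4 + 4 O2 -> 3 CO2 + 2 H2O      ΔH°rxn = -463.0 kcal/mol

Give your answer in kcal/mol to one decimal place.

equation 1 reversed: +1307.4 kcal/mol
equation 2 reversed: +60.9 kcal/mol
equation 3 as written: -337.2 kcal/mol
equation 4 as written: -669.8 kcal/mol
equation 5 as written: -463.0 kcal/mol
ΔH°rxn = (-1)·(-1307.4) + (-1)·(-60.9) + (1)·(-337.2) + (1)·(-669.8) + (1)·(-463.0) = -101.7 kcal/mol

ΔH°rxn = -101.7 kcal/mol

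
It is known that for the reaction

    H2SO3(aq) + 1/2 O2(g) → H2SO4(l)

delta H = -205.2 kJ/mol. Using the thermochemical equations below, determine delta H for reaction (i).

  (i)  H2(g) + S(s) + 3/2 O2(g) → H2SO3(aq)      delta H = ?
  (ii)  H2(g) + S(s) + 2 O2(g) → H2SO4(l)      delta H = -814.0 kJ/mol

delta H = -608.8 kJ/mol

(i) reversed: contributes −x
(ii) as written: -814.0 kJ/mol
-205.2 = (-814.0) − x
x = (-205.2 − (-814.0)) / (-1) = -608.8 kJ/mol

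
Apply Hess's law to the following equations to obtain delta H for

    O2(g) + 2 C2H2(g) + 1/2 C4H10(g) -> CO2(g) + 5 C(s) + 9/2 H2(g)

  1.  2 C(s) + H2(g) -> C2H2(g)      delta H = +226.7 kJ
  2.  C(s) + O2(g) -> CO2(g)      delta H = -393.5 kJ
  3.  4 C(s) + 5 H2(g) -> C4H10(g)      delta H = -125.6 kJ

eq. 1 reversed and × 2: (-2)·(+226.7) = -453.4 kJ
eq. 2 as written: -393.5 kJ
eq. 3 reversed and × 1/2: (-1/2)·(-125.6) = +62.8 kJ
delta H = (-2)·(+226.7) + (1)·(-393.5) + (-1/2)·(-125.6) = -784.1 kJ

delta H = -784.1 kJ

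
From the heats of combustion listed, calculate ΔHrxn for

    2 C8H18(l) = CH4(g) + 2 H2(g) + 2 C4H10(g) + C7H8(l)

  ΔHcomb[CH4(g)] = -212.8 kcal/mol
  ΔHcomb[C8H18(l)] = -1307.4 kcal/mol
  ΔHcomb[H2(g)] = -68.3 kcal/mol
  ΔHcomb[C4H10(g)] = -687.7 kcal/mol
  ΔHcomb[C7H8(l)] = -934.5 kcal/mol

With combustion enthalpies, reactants minus products:
= [2·(-1307.4)] − [1·(-212.8) + 2·(-68.3) + 2·(-687.7) + 1·(-934.5)]
= 44.5 kcal/mol

ΔHrxn = 44.5 kcal/mol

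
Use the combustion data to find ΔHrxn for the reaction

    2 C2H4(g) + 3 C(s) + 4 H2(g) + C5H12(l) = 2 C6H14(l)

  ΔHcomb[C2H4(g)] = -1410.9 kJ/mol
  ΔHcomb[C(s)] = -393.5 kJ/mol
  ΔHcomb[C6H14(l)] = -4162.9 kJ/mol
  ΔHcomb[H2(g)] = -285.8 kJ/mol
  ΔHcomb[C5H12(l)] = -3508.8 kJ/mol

Using ΔH = Σ nΔHc°(reactants) − Σ nΔHc°(products):
= [2·(-1410.9) + 3·(-393.5) + 4·(-285.8) + 1·(-3508.8)] − [2·(-4162.9)]
= -328.5 kJ/mol

ΔHrxn = -328.5 kJ/mol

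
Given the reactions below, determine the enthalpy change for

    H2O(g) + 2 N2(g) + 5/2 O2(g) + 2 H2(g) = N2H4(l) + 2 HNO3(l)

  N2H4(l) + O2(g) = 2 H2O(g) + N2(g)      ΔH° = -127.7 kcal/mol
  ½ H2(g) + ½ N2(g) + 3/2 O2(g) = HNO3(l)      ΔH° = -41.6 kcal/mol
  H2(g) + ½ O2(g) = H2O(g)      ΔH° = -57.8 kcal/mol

ΔH° = -13.3 kcal/mol

equation 1 reversed (N2H4(l) must end up as a product): +127.7 kcal/mol
equation 2 × 2 (×2 to match 2 HNO3(l) in the target): (2)·(-41.6) = -83.2 kcal/mol
equation 3 as written: -57.8 kcal/mol
ΔH° = (-1)·(-127.7) + (2)·(-41.6) + (1)·(-57.8) = -13.3 kcal/mol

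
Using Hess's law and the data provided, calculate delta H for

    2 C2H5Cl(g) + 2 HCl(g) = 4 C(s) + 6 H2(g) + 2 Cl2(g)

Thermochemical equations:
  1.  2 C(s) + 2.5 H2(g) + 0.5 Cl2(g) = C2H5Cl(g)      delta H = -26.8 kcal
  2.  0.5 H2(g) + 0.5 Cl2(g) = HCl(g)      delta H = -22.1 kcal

eq. 1 reversed and × 2 (C2H5Cl(g) must end up as a reactant; ×2 to match 2 C2H5Cl(g) in the target): (-2)·(-26.8) = +53.6 kcal
eq. 2 reversed and × 2 (reverse to put HCl(g) on the reactant side; ×2 to match 2 HCl(g) in the target): (-2)·(-22.1) = +44.2 kcal
delta H = (-2)·(-26.8) + (-2)·(-22.1) = 97.8 kcal

delta H = 97.8 kcal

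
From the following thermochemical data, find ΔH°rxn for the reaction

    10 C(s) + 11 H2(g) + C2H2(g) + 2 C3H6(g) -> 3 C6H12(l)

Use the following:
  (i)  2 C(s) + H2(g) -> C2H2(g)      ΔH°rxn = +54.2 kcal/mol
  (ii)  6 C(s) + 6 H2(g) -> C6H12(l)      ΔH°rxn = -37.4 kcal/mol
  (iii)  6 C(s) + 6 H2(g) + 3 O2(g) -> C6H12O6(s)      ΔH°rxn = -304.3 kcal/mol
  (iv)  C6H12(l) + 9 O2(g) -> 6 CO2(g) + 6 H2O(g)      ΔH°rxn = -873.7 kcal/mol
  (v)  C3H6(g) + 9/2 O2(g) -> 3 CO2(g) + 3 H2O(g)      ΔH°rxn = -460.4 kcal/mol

ΔH°rxn = -176.1 kcal/mol

(i) reversed (C2H2(g) must end up as a reactant): -54.2 kcal/mol
(ii) × 2: (2)·(-37.4) = -74.8 kcal/mol
(iii): not needed (C6H12O6(s) appears nowhere else).
(iv) reversed: +873.7 kcal/mol
(v) × 2 (scale by 2 for the 2 C3H6(g)): (2)·(-460.4) = -920.8 kcal/mol
By Hess's law, ΔH°rxn = (-1)·(+54.2) + (2)·(-37.4) + (-1)·(-873.7) + (2)·(-460.4) = -176.1 kcal/mol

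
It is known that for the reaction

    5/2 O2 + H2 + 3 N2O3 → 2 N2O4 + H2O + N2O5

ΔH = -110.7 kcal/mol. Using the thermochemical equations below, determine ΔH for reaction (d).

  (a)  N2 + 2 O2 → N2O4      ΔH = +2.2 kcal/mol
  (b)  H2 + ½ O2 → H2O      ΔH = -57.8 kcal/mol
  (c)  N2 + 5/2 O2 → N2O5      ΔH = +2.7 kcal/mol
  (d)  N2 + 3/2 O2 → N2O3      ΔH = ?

(a) × 2 (scale by 2 for the 2 N2O4): (2)·(+2.2) = +4.4 kcal/mol
(b) as written (H2O already on the product side): -57.8 kcal/mol
(c) as written (N2O5 already on the product side): +2.7 kcal/mol
(d) reversed and × 3 (reverse to put N2O3 on the reactant side; ×3 to match 3 N2O3 in the target): contributes −3·x
-110.7 = (+4.4) + (-57.8) + (+2.7) − 3·x
x = (-110.7 − (-50.7)) / (-3) = 20.0 kcal/mol

ΔH = 20.0 kcal/mol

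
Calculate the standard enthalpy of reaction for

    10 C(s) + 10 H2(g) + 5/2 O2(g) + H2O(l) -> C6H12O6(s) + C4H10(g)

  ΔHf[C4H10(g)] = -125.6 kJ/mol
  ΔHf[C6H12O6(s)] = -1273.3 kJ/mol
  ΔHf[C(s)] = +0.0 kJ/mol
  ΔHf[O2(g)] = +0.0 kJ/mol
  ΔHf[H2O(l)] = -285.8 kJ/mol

Products: 1·(-1273.3) + 1·(-125.6) = -1398.9
Reactants: 10·(+0.0) + 10·(+0.0) + 5/2·(+0.0) + 1·(-285.8) = -285.8
ΔH° = (-1398.9) − (-285.8) = -1113.1 kJ/mol

ΔH° = -1113.1 kJ/mol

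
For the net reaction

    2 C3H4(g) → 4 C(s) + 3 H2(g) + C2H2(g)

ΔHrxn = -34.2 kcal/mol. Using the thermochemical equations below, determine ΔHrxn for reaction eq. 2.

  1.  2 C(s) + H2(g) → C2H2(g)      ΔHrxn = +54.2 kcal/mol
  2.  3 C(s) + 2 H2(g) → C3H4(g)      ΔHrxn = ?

eq. 1 as written (C2H2(g) already on the product side): +54.2 kcal/mol
eq. 2 reversed and × 2 (C3H4(g) must end up as a reactant; ×2 to match 2 C3H4(g) in the target): contributes −2·x
-34.2 = (+54.2) − 2·x
x = (-34.2 − (+54.2)) / (-2) = 44.2 kcal/mol

ΔHrxn = 44.2 kcal/mol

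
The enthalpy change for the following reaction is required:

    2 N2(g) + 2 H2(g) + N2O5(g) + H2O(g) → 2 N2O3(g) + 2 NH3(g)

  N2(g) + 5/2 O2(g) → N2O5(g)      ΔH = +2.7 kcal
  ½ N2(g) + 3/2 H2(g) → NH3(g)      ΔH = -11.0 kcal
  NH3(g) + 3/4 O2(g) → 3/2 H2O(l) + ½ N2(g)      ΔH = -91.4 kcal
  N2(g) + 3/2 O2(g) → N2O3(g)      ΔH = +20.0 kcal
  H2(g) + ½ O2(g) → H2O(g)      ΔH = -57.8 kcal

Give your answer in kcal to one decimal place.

equation 1 reversed (reverse to put N2O5(g) on the reactant side): -2.7 kcal
equation 2 × 2: (2)·(-11.0) = -22.0 kcal
equation 3: not needed (H2O(l) appears nowhere else).
equation 4 × 2 (×2 to match 2 N2O3(g) in the target): (2)·(+20.0) = +40.0 kcal
equation 5 reversed (H2O(g) must end up as a reactant): +57.8 kcal
ΔH = (-1)·(+2.7) + (2)·(-11.0) + (2)·(+20.0) + (-1)·(-57.8) = 73.1 kcal

ΔH = 73.1 kcal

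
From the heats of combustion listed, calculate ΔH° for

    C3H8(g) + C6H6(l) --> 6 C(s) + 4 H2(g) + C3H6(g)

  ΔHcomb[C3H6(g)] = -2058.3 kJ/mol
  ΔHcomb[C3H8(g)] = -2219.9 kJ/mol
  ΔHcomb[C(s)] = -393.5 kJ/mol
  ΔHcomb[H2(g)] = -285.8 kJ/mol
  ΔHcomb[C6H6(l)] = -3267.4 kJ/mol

With combustion enthalpies, reactants minus products:
= [1·(-2219.9) + 1·(-3267.4)] − [6·(-393.5) + 4·(-285.8) + 1·(-2058.3)]
= 75.2 kJ/mol

ΔH° = 75.2 kJ/mol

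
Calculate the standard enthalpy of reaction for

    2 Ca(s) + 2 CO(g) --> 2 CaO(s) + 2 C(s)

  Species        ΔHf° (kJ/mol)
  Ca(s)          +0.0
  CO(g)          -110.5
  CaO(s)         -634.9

ΔH_rxn = -1048.8 kJ/mol

Products: 2·(-634.9) + 2·(+0.0) = -1269.8
Reactants: 2·(+0.0) + 2·(-110.5) = -221.0
ΔH_rxn = (-1269.8) − (-221.0) = -1048.8 kJ/mol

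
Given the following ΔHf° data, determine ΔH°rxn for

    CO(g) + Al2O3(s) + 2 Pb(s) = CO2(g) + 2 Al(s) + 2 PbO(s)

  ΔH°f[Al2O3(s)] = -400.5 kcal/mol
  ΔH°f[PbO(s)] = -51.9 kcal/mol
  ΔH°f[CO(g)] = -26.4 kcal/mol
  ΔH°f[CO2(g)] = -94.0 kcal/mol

ΔH°rxn = 229.1 kcal/mol

Products: 1·(-94.0) + 2·(+0.0) + 2·(-51.9) = -197.8
Reactants: 1·(-26.4) + 1·(-400.5) + 2·(+0.0) = -426.9
ΔH°rxn = (-197.8) − (-426.9) = 229.1 kcal/mol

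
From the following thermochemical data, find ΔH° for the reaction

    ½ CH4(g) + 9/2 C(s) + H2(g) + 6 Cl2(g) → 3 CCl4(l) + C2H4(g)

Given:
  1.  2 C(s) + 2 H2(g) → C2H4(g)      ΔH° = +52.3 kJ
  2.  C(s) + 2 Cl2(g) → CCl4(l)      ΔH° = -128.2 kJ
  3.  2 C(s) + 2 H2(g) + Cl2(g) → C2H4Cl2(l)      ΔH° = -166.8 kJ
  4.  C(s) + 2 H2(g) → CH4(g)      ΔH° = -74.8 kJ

ΔH° = -294.9 kJ

eq. 1 as written (C2H4(g) already on the product side): +52.3 kJ
eq. 2 × 3 (×3 to match 3 CCl4(l) in the target): (3)·(-128.2) = -384.6 kJ
eq. 3: not needed (C2H4Cl2(l) appears nowhere else).
eq. 4 reversed and × 1/2 (CH4(g) must end up as a reactant; scale by 1/2 for the 1/2 CH4(g)): (-1/2)·(-74.8) = +37.4 kJ
ΔH° = (1)·(+52.3) + (3)·(-128.2) + (-1/2)·(-74.8) = -294.9 kJ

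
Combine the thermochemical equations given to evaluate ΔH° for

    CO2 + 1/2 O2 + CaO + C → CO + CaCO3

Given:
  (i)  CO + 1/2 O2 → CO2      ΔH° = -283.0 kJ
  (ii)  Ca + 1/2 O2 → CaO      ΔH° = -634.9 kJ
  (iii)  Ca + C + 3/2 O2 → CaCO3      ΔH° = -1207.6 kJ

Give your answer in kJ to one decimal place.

ΔH° = -289.7 kJ

(i) reversed (CO must end up as a product): +283.0 kJ
(ii) reversed (CaO must end up as a reactant): +634.9 kJ
(iii) as written (CaCO3 already on the product side): -1207.6 kJ
Combining the equations, ΔH° = (+283.0) + (+634.9) + (-1207.6) = -289.7 kJ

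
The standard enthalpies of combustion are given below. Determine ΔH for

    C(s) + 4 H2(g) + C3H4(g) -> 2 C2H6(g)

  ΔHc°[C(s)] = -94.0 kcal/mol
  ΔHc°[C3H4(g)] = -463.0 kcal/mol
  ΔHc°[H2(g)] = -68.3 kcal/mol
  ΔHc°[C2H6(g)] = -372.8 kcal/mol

ΔH = -84.6 kcal/mol

With combustion enthalpies, reactants minus products:
= [1·(-94.0) + 4·(-68.3) + 1·(-463.0)] − [2·(-372.8)]
= -84.6 kcal/mol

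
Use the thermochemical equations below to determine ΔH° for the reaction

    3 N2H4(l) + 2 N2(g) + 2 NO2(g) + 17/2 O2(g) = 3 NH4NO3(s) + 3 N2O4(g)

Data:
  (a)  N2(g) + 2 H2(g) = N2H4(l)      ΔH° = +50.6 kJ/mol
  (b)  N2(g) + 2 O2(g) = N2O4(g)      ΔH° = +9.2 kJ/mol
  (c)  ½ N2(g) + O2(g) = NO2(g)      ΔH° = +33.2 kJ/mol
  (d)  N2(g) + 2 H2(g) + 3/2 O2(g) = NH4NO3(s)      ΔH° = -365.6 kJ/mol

ΔH° = -1287.4 kJ/mol

(a) reversed and × 3: (-3)·(+50.6) = -151.8 kJ/mol
(b) × 3: (3)·(+9.2) = +27.6 kJ/mol
(c) reversed and × 2: (-2)·(+33.2) = -66.4 kJ/mol
(d) × 3: (3)·(-365.6) = -1096.8 kJ/mol
Combining the equations, ΔH° = (-151.8) + (+27.6) + (-66.4) + (-1096.8) = -1287.4 kJ/mol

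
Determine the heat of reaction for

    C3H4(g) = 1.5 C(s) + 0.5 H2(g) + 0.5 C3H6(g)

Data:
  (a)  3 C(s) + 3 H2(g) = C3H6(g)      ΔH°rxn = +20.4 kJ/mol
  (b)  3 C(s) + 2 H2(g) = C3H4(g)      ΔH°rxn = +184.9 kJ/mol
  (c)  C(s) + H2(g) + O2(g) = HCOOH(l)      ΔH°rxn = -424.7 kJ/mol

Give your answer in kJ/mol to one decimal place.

(a) × 1/2 (×1/2 to match 1/2 C3H6(g) in the target): (1/2)·(+20.4) = +10.2 kJ/mol
(b) reversed (reverse to put C3H4(g) on the reactant side): -184.9 kJ/mol
(c): not needed (HCOOH(l) appears nowhere else).
Since enthalpy is a state function, ΔH°rxn = (1/2)·(+20.4) + (-1)·(+184.9) = -174.7 kJ/mol

ΔH°rxn = -174.7 kJ/mol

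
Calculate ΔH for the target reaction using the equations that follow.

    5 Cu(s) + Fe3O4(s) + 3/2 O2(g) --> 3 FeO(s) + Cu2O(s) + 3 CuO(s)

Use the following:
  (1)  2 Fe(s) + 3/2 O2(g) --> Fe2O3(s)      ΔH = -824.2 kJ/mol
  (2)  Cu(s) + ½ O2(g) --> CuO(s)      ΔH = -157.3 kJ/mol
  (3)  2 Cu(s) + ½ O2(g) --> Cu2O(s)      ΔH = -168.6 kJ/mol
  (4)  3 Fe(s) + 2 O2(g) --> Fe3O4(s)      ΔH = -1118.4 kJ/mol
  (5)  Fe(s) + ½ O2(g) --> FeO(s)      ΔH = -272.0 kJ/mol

ΔH = -338.1 kJ/mol

(1): not needed (Fe2O3(s) appears nowhere else).
(2) × 3 (×3 to match 3 CuO(s) in the target): (3)·(-157.3) = -471.9 kJ/mol
(3) as written (Cu2O(s) already on the product side): -168.6 kJ/mol
(4) reversed (Fe3O4(s) must end up as a reactant): +1118.4 kJ/mol
(5) × 3 (scale by 3 for the 3 FeO(s)): (3)·(-272.0) = -816.0 kJ/mol
ΔH = (3)·(-157.3) + (1)·(-168.6) + (-1)·(-1118.4) + (3)·(-272.0) = -338.1 kJ/mol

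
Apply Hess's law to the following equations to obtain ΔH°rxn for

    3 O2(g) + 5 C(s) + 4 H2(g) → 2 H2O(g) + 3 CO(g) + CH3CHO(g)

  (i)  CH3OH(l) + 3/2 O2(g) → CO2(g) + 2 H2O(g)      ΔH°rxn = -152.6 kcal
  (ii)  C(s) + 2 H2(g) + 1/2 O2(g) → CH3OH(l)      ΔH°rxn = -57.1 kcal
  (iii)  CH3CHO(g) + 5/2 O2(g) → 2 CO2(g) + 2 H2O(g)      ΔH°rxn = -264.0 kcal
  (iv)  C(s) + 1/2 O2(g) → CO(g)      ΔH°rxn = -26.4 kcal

ΔH°rxn = -234.6 kcal

(i) × 2: (2)·(-152.6) = -305.2 kcal
(ii) × 2: (2)·(-57.1) = -114.2 kcal
(iii) reversed: +264.0 kcal
(iv) × 3: (3)·(-26.4) = -79.2 kcal
Since enthalpy is a state function, ΔH°rxn = (2)·(-152.6) + (2)·(-57.1) + (-1)·(-264.0) + (3)·(-26.4) = -234.6 kcal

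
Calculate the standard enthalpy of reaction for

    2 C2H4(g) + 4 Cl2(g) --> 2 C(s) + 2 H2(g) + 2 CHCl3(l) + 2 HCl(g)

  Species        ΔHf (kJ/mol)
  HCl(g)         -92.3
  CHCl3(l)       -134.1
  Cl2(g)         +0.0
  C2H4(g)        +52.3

ΔHrxn = -557.4 kJ/mol

Products: 2·(+0.0) + 2·(+0.0) + 2·(-134.1) + 2·(-92.3) = -452.8
Reactants: 2·(+52.3) + 4·(+0.0) = +104.6
ΔHrxn = (-452.8) − (+104.6) = -557.4 kJ/mol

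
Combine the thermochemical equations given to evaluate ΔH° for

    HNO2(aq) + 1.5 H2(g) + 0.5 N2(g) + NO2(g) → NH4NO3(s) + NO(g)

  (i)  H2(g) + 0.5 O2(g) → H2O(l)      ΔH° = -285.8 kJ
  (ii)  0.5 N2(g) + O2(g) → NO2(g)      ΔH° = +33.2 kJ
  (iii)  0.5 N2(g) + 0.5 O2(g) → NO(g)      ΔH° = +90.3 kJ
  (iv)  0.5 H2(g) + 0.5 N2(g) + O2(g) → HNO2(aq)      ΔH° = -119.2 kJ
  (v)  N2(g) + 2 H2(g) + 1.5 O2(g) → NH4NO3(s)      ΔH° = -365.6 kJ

ΔH° = -189.3 kJ

(i): not needed (H2O(l) appears nowhere else).
(ii) reversed (reverse to put NO2(g) on the reactant side): -33.2 kJ
(iii) as written (NO(g) already on the product side): +90.3 kJ
(iv) reversed (HNO2(aq) must end up as a reactant): +119.2 kJ
(v) as written (NH4NO3(s) already on the product side): -365.6 kJ
By Hess's law, ΔH° = (-1)·(+33.2) + (1)·(+90.3) + (-1)·(-119.2) + (1)·(-365.6) = -189.3 kJ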